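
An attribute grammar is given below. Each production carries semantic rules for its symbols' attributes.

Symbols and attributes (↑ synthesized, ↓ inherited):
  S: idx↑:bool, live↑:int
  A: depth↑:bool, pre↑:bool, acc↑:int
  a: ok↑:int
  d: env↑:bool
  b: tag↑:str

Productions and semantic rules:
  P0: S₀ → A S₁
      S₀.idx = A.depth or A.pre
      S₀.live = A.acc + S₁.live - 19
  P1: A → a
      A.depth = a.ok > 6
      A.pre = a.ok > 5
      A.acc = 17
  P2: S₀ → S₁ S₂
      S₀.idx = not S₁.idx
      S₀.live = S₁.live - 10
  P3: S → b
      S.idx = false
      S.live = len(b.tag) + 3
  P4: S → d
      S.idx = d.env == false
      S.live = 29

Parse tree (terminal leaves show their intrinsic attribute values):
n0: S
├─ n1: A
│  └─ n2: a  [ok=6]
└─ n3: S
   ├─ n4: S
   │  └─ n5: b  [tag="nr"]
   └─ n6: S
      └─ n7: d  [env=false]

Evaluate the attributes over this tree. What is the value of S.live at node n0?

-7

1. n2.ok = 6  [terminal]
2. n1.depth = false  [a.ok > 6]
3. n1.pre = true  [a.ok > 5]
4. n1.acc = 17  [17]
5. n5.tag = "nr"  [terminal]
6. n4.idx = false  [false]
7. n4.live = 5  [len(b.tag) + 3]
8. n7.env = false  [terminal]
9. n6.idx = true  [d.env == false]
10. n6.live = 29  [29]
11. n3.idx = true  [not S₁.idx]
12. n3.live = -5  [S₁.live - 10]
13. n0.idx = true  [A.depth or A.pre]
14. n0.live = -7  [A.acc + S₁.live - 19]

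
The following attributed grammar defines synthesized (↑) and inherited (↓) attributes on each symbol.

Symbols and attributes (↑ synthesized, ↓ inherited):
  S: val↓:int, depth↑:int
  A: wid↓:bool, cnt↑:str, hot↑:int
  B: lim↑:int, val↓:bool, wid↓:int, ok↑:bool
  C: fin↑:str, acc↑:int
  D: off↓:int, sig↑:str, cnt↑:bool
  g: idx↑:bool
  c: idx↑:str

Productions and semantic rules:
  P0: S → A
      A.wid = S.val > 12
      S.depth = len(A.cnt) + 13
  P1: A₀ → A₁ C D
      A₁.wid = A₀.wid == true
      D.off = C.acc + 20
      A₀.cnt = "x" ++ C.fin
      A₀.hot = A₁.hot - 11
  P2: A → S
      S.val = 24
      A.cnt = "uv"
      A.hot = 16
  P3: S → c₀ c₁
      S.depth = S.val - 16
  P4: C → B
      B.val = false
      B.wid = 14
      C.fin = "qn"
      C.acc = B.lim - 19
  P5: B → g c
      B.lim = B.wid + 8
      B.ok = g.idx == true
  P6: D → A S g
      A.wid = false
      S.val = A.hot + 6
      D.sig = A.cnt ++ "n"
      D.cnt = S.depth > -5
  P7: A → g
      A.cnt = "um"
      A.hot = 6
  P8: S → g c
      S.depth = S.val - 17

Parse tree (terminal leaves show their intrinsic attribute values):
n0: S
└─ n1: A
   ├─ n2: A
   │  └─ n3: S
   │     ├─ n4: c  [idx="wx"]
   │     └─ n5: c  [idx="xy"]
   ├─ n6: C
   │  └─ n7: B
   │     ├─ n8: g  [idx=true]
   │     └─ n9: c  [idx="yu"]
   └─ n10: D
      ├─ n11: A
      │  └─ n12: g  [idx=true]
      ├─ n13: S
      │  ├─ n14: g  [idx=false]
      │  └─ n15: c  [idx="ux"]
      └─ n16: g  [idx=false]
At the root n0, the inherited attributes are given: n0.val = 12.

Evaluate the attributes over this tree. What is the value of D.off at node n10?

23

1. n0.val = 12  [given at root]
2. n1.wid = false  [S.val > 12]
3. n2.wid = false  [A₀.wid == true]
4. n3.val = 24  [24]
5. n4.idx = "wx"  [terminal]
6. n5.idx = "xy"  [terminal]
7. n3.depth = 8  [S.val - 16]
8. n2.cnt = "uv"  ["uv"]
9. n2.hot = 16  [16]
10. n7.val = false  [false]
11. n7.wid = 14  [14]
12. n8.idx = true  [terminal]
13. n9.idx = "yu"  [terminal]
14. n7.lim = 22  [B.wid + 8]
15. n7.ok = true  [g.idx == true]
16. n6.fin = "qn"  ["qn"]
17. n6.acc = 3  [B.lim - 19]
18. n10.off = 23  [C.acc + 20]
19. n11.wid = false  [false]
20. n12.idx = true  [terminal]
21. n11.cnt = "um"  ["um"]
22. n11.hot = 6  [6]
23. n13.val = 12  [A.hot + 6]
24. n14.idx = false  [terminal]
25. n15.idx = "ux"  [terminal]
26. n13.depth = -5  [S.val - 17]
27. n16.idx = false  [terminal]
28. n10.sig = "umn"  [A.cnt ++ "n"]
29. n10.cnt = false  [S.depth > -5]
30. n1.cnt = "xqn"  ["x" ++ C.fin]
31. n1.hot = 5  [A₁.hot - 11]
32. n0.depth = 16  [len(A.cnt) + 13]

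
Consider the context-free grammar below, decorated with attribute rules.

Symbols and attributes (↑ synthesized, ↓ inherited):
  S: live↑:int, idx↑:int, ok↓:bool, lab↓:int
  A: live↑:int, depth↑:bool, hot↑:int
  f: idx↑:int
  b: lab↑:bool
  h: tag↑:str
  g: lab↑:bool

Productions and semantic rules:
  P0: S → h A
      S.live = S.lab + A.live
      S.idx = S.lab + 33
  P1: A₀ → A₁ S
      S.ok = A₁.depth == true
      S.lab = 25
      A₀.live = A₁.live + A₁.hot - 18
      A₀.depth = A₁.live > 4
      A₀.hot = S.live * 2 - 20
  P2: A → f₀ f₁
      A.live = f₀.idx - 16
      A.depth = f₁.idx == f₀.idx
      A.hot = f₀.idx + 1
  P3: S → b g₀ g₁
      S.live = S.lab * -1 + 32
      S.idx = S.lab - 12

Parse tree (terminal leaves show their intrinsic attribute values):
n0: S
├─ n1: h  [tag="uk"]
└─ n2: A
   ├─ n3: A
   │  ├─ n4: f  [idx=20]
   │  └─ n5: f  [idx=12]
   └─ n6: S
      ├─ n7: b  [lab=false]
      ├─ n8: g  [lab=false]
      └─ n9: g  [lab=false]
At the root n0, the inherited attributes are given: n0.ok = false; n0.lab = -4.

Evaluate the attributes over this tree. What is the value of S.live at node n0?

1. n0.ok = false  [given at root]
2. n0.lab = -4  [given at root]
3. n1.tag = "uk"  [terminal]
4. n4.idx = 20  [terminal]
5. n5.idx = 12  [terminal]
6. n3.live = 4  [f₀.idx - 16]
7. n3.depth = false  [f₁.idx == f₀.idx]
8. n3.hot = 21  [f₀.idx + 1]
9. n6.ok = false  [A₁.depth == true]
10. n6.lab = 25  [25]
11. n7.lab = false  [terminal]
12. n8.lab = false  [terminal]
13. n9.lab = false  [terminal]
14. n6.live = 7  [S.lab * -1 + 32]
15. n6.idx = 13  [S.lab - 12]
16. n2.live = 7  [A₁.live + A₁.hot - 18]
17. n2.depth = false  [A₁.live > 4]
18. n2.hot = -6  [S.live * 2 - 20]
19. n0.live = 3  [S.lab + A.live]
20. n0.idx = 29  [S.lab + 33]

3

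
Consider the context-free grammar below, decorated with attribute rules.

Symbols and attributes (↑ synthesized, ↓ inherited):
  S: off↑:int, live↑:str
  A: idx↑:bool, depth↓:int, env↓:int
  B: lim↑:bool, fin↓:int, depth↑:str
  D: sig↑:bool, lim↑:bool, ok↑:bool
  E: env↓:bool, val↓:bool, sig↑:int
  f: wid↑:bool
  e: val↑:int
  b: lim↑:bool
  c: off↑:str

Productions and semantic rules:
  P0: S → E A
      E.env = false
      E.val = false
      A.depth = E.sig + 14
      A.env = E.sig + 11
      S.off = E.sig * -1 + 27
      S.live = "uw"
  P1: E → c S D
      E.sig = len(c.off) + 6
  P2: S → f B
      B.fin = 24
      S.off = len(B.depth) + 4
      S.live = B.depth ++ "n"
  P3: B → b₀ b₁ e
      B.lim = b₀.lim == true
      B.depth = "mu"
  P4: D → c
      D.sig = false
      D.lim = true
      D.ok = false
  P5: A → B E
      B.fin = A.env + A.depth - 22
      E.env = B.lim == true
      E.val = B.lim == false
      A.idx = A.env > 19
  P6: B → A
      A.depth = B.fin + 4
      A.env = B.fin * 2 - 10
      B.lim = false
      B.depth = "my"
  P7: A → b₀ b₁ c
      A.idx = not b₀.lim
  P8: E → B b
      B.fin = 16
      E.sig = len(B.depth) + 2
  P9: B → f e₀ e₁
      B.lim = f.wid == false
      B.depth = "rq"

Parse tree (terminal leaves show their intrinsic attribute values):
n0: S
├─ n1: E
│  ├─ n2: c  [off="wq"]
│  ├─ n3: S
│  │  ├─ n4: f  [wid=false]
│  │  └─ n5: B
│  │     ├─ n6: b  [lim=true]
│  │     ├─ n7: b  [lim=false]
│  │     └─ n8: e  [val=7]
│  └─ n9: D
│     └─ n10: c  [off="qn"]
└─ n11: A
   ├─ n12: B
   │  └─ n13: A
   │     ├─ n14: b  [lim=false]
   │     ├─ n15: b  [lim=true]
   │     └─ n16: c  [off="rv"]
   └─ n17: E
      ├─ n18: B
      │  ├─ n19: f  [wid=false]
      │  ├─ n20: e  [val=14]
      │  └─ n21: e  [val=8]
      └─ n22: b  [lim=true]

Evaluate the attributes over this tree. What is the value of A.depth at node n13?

23

1. n1.env = false  [false]
2. n1.val = false  [false]
3. n2.off = "wq"  [terminal]
4. n4.wid = false  [terminal]
5. n5.fin = 24  [24]
6. n6.lim = true  [terminal]
7. n7.lim = false  [terminal]
8. n8.val = 7  [terminal]
9. n5.lim = true  [b₀.lim == true]
10. n5.depth = "mu"  ["mu"]
11. n3.off = 6  [len(B.depth) + 4]
12. n3.live = "mun"  [B.depth ++ "n"]
13. n10.off = "qn"  [terminal]
14. n9.sig = false  [false]
15. n9.lim = true  [true]
16. n9.ok = false  [false]
17. n1.sig = 8  [len(c.off) + 6]
18. n11.depth = 22  [E.sig + 14]
19. n11.env = 19  [E.sig + 11]
20. n12.fin = 19  [A.env + A.depth - 22]
21. n13.depth = 23  [B.fin + 4]
22. n13.env = 28  [B.fin * 2 - 10]
23. n14.lim = false  [terminal]
24. n15.lim = true  [terminal]
25. n16.off = "rv"  [terminal]
26. n13.idx = true  [not b₀.lim]
27. n12.lim = false  [false]
28. n12.depth = "my"  ["my"]
29. n17.env = false  [B.lim == true]
30. n17.val = true  [B.lim == false]
31. n18.fin = 16  [16]
32. n19.wid = false  [terminal]
33. n20.val = 14  [terminal]
34. n21.val = 8  [terminal]
35. n18.lim = true  [f.wid == false]
36. n18.depth = "rq"  ["rq"]
37. n22.lim = true  [terminal]
38. n17.sig = 4  [len(B.depth) + 2]
39. n11.idx = false  [A.env > 19]
40. n0.off = 19  [E.sig * -1 + 27]
41. n0.live = "uw"  ["uw"]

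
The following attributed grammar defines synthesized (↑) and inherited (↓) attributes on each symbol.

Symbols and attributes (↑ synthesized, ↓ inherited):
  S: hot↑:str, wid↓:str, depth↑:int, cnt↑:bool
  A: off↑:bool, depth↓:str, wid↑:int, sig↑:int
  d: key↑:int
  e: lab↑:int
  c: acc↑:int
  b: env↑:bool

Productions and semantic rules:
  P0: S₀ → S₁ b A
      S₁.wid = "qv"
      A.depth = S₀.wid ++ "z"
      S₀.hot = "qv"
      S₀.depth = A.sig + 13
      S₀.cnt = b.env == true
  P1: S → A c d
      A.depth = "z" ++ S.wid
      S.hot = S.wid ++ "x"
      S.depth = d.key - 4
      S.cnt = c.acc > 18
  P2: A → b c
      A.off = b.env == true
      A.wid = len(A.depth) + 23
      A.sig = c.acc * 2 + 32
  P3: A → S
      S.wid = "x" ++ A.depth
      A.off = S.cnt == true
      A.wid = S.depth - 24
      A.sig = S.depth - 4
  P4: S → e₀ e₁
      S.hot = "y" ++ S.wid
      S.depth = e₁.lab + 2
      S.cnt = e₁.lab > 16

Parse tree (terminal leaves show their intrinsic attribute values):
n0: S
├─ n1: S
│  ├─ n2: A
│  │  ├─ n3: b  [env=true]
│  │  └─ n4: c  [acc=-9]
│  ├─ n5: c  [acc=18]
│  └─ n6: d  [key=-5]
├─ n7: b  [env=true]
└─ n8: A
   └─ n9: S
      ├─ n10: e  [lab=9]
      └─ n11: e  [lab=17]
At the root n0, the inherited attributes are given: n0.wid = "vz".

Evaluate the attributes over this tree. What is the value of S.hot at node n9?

1. n0.wid = "vz"  [given at root]
2. n1.wid = "qv"  ["qv"]
3. n2.depth = "zqv"  ["z" ++ S.wid]
4. n3.env = true  [terminal]
5. n4.acc = -9  [terminal]
6. n2.off = true  [b.env == true]
7. n2.wid = 26  [len(A.depth) + 23]
8. n2.sig = 14  [c.acc * 2 + 32]
9. n5.acc = 18  [terminal]
10. n6.key = -5  [terminal]
11. n1.hot = "qvx"  [S.wid ++ "x"]
12. n1.depth = -9  [d.key - 4]
13. n1.cnt = false  [c.acc > 18]
14. n7.env = true  [terminal]
15. n8.depth = "vzz"  [S₀.wid ++ "z"]
16. n9.wid = "xvzz"  ["x" ++ A.depth]
17. n10.lab = 9  [terminal]
18. n11.lab = 17  [terminal]
19. n9.hot = "yxvzz"  ["y" ++ S.wid]
20. n9.depth = 19  [e₁.lab + 2]
21. n9.cnt = true  [e₁.lab > 16]
22. n8.off = true  [S.cnt == true]
23. n8.wid = -5  [S.depth - 24]
24. n8.sig = 15  [S.depth - 4]
25. n0.hot = "qv"  ["qv"]
26. n0.depth = 28  [A.sig + 13]
27. n0.cnt = true  [b.env == true]

"yxvzz"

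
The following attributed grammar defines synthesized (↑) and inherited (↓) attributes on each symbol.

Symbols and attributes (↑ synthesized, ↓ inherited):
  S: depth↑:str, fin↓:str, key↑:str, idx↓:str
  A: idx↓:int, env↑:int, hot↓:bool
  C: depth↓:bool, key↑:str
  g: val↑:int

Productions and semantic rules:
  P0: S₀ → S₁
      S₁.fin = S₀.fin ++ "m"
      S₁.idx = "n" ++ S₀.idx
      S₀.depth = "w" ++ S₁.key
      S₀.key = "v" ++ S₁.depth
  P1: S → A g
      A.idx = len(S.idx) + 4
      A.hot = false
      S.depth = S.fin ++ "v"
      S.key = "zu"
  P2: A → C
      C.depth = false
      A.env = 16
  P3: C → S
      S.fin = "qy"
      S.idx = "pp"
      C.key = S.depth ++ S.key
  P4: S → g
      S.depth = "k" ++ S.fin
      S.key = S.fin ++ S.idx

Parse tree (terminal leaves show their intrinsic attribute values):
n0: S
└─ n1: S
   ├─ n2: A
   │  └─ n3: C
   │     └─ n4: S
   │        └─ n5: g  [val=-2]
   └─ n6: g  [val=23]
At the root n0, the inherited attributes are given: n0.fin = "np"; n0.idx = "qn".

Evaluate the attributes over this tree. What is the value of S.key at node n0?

1. n0.fin = "np"  [given at root]
2. n0.idx = "qn"  [given at root]
3. n1.fin = "npm"  [S₀.fin ++ "m"]
4. n1.idx = "nqn"  ["n" ++ S₀.idx]
5. n2.idx = 7  [len(S.idx) + 4]
6. n2.hot = false  [false]
7. n3.depth = false  [false]
8. n4.fin = "qy"  ["qy"]
9. n4.idx = "pp"  ["pp"]
10. n5.val = -2  [terminal]
11. n4.depth = "kqy"  ["k" ++ S.fin]
12. n4.key = "qypp"  [S.fin ++ S.idx]
13. n3.key = "kqyqypp"  [S.depth ++ S.key]
14. n2.env = 16  [16]
15. n6.val = 23  [terminal]
16. n1.depth = "npmv"  [S.fin ++ "v"]
17. n1.key = "zu"  ["zu"]
18. n0.depth = "wzu"  ["w" ++ S₁.key]
19. n0.key = "vnpmv"  ["v" ++ S₁.depth]

"vnpmv"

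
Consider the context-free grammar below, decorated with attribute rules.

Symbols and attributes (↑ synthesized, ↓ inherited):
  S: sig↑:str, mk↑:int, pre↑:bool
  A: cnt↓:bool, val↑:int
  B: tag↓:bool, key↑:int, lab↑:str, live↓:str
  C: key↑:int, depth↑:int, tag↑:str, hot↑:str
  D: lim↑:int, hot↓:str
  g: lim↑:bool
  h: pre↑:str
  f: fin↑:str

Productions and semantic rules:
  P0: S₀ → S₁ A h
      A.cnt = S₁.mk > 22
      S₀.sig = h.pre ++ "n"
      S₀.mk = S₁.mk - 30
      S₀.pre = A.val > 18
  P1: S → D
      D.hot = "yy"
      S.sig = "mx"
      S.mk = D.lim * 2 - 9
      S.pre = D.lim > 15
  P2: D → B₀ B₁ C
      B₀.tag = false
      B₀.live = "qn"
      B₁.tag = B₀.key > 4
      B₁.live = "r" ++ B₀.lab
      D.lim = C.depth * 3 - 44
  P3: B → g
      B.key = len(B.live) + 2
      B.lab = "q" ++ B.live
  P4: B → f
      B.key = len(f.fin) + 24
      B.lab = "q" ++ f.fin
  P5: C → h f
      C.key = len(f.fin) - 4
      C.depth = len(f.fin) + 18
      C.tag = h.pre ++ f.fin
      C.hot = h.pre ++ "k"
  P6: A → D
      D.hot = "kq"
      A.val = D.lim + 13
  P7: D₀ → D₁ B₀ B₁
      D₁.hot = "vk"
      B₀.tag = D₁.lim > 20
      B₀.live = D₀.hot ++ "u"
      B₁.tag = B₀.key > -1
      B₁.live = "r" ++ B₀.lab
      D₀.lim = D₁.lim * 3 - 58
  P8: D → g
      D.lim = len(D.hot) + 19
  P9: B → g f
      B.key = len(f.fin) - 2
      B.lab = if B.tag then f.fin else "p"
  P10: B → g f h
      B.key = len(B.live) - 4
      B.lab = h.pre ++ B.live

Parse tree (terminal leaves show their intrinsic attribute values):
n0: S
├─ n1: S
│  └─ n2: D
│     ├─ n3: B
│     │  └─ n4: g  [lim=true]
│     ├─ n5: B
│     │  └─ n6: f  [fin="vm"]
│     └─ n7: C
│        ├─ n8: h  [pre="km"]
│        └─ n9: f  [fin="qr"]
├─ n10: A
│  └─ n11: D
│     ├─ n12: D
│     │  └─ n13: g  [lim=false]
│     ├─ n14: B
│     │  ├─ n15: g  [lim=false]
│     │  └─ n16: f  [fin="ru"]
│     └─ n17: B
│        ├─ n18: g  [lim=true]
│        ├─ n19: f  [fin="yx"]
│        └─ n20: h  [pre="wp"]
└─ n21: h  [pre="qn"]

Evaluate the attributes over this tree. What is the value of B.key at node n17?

1. n2.hot = "yy"  ["yy"]
2. n3.tag = false  [false]
3. n3.live = "qn"  ["qn"]
4. n4.lim = true  [terminal]
5. n3.key = 4  [len(B.live) + 2]
6. n3.lab = "qqn"  ["q" ++ B.live]
7. n5.tag = false  [B₀.key > 4]
8. n5.live = "rqqn"  ["r" ++ B₀.lab]
9. n6.fin = "vm"  [terminal]
10. n5.key = 26  [len(f.fin) + 24]
11. n5.lab = "qvm"  ["q" ++ f.fin]
12. n8.pre = "km"  [terminal]
13. n9.fin = "qr"  [terminal]
14. n7.key = -2  [len(f.fin) - 4]
15. n7.depth = 20  [len(f.fin) + 18]
16. n7.tag = "kmqr"  [h.pre ++ f.fin]
17. n7.hot = "kmk"  [h.pre ++ "k"]
18. n2.lim = 16  [C.depth * 3 - 44]
19. n1.sig = "mx"  ["mx"]
20. n1.mk = 23  [D.lim * 2 - 9]
21. n1.pre = true  [D.lim > 15]
22. n10.cnt = true  [S₁.mk > 22]
23. n11.hot = "kq"  ["kq"]
24. n12.hot = "vk"  ["vk"]
25. n13.lim = false  [terminal]
26. n12.lim = 21  [len(D.hot) + 19]
27. n14.tag = true  [D₁.lim > 20]
28. n14.live = "kqu"  [D₀.hot ++ "u"]
29. n15.lim = false  [terminal]
30. n16.fin = "ru"  [terminal]
31. n14.key = 0  [len(f.fin) - 2]
32. n14.lab = "ru"  [if B.tag then f.fin else "p"]
33. n17.tag = true  [B₀.key > -1]
34. n17.live = "rru"  ["r" ++ B₀.lab]
35. n18.lim = true  [terminal]
36. n19.fin = "yx"  [terminal]
37. n20.pre = "wp"  [terminal]
38. n17.key = -1  [len(B.live) - 4]
39. n17.lab = "wprru"  [h.pre ++ B.live]
40. n11.lim = 5  [D₁.lim * 3 - 58]
41. n10.val = 18  [D.lim + 13]
42. n21.pre = "qn"  [terminal]
43. n0.sig = "qnn"  [h.pre ++ "n"]
44. n0.mk = -7  [S₁.mk - 30]
45. n0.pre = false  [A.val > 18]

-1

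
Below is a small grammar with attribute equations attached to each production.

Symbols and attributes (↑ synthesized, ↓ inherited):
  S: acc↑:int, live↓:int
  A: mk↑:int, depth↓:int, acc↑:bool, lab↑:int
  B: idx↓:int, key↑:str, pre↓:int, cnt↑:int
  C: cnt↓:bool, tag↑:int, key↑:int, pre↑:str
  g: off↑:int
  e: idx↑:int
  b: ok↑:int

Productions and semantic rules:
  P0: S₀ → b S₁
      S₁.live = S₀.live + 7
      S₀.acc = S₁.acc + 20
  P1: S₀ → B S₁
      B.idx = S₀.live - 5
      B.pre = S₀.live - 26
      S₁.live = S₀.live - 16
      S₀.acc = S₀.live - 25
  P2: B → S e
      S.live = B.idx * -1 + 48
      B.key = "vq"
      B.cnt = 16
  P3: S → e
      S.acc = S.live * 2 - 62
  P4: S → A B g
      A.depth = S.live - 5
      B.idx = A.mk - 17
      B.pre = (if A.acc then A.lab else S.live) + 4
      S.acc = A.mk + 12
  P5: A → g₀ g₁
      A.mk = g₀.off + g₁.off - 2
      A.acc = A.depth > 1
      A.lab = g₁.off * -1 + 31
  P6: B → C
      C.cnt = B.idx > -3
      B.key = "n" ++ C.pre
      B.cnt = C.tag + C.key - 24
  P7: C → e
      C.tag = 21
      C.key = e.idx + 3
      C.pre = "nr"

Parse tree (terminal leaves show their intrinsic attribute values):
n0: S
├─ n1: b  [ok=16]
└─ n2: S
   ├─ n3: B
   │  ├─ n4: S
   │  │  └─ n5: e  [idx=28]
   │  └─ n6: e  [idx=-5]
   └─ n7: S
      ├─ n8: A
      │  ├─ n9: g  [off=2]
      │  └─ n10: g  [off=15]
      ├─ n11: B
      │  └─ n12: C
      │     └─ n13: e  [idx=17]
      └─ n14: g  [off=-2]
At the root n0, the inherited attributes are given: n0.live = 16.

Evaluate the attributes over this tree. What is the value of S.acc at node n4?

1. n0.live = 16  [given at root]
2. n1.ok = 16  [terminal]
3. n2.live = 23  [S₀.live + 7]
4. n3.idx = 18  [S₀.live - 5]
5. n3.pre = -3  [S₀.live - 26]
6. n4.live = 30  [B.idx * -1 + 48]
7. n5.idx = 28  [terminal]
8. n4.acc = -2  [S.live * 2 - 62]
9. n6.idx = -5  [terminal]
10. n3.key = "vq"  ["vq"]
11. n3.cnt = 16  [16]
12. n7.live = 7  [S₀.live - 16]
13. n8.depth = 2  [S.live - 5]
14. n9.off = 2  [terminal]
15. n10.off = 15  [terminal]
16. n8.mk = 15  [g₀.off + g₁.off - 2]
17. n8.acc = true  [A.depth > 1]
18. n8.lab = 16  [g₁.off * -1 + 31]
19. n11.idx = -2  [A.mk - 17]
20. n11.pre = 20  [(if A.acc then A.lab else S.live) + 4]
21. n12.cnt = true  [B.idx > -3]
22. n13.idx = 17  [terminal]
23. n12.tag = 21  [21]
24. n12.key = 20  [e.idx + 3]
25. n12.pre = "nr"  ["nr"]
26. n11.key = "nnr"  ["n" ++ C.pre]
27. n11.cnt = 17  [C.tag + C.key - 24]
28. n14.off = -2  [terminal]
29. n7.acc = 27  [A.mk + 12]
30. n2.acc = -2  [S₀.live - 25]
31. n0.acc = 18  [S₁.acc + 20]

-2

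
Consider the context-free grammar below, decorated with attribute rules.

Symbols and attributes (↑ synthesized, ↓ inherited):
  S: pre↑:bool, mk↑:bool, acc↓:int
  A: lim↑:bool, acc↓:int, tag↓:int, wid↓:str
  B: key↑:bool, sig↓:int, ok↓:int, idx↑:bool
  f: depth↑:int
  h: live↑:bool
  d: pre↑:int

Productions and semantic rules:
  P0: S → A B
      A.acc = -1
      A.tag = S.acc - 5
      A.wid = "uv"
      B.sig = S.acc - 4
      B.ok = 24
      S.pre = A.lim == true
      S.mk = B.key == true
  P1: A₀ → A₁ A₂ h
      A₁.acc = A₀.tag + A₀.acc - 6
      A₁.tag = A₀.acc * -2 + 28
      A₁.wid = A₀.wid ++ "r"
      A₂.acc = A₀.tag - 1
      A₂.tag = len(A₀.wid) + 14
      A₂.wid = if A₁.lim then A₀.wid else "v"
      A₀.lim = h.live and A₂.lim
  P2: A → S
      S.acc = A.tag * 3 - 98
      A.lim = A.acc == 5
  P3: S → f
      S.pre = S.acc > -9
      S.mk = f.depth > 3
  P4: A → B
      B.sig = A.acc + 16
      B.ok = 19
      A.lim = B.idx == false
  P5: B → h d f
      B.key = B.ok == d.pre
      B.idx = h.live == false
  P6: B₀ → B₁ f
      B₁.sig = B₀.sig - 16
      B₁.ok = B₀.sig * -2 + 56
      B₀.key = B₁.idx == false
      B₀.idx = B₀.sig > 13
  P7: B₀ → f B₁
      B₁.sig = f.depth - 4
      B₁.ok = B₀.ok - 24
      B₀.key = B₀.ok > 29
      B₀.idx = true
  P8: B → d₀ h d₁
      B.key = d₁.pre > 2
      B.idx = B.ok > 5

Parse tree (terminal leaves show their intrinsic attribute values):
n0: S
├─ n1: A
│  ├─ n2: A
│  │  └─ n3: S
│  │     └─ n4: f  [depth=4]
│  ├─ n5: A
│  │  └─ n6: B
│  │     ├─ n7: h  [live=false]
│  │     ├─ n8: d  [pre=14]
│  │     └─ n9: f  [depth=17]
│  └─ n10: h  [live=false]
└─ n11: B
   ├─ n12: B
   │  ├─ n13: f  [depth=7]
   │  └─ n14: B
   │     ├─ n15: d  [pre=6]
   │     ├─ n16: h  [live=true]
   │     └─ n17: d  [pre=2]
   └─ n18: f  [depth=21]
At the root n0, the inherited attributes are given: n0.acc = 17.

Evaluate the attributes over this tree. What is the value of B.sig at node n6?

27

1. n0.acc = 17  [given at root]
2. n1.acc = -1  [-1]
3. n1.tag = 12  [S.acc - 5]
4. n1.wid = "uv"  ["uv"]
5. n2.acc = 5  [A₀.tag + A₀.acc - 6]
6. n2.tag = 30  [A₀.acc * -2 + 28]
7. n2.wid = "uvr"  [A₀.wid ++ "r"]
8. n3.acc = -8  [A.tag * 3 - 98]
9. n4.depth = 4  [terminal]
10. n3.pre = true  [S.acc > -9]
11. n3.mk = true  [f.depth > 3]
12. n2.lim = true  [A.acc == 5]
13. n5.acc = 11  [A₀.tag - 1]
14. n5.tag = 16  [len(A₀.wid) + 14]
15. n5.wid = "uv"  [if A₁.lim then A₀.wid else "v"]
16. n6.sig = 27  [A.acc + 16]
17. n6.ok = 19  [19]
18. n7.live = false  [terminal]
19. n8.pre = 14  [terminal]
20. n9.depth = 17  [terminal]
21. n6.key = false  [B.ok == d.pre]
22. n6.idx = true  [h.live == false]
23. n5.lim = false  [B.idx == false]
24. n10.live = false  [terminal]
25. n1.lim = false  [h.live and A₂.lim]
26. n11.sig = 13  [S.acc - 4]
27. n11.ok = 24  [24]
28. n12.sig = -3  [B₀.sig - 16]
29. n12.ok = 30  [B₀.sig * -2 + 56]
30. n13.depth = 7  [terminal]
31. n14.sig = 3  [f.depth - 4]
32. n14.ok = 6  [B₀.ok - 24]
33. n15.pre = 6  [terminal]
34. n16.live = true  [terminal]
35. n17.pre = 2  [terminal]
36. n14.key = false  [d₁.pre > 2]
37. n14.idx = true  [B.ok > 5]
38. n12.key = true  [B₀.ok > 29]
39. n12.idx = true  [true]
40. n18.depth = 21  [terminal]
41. n11.key = false  [B₁.idx == false]
42. n11.idx = false  [B₀.sig > 13]
43. n0.pre = false  [A.lim == true]
44. n0.mk = false  [B.key == true]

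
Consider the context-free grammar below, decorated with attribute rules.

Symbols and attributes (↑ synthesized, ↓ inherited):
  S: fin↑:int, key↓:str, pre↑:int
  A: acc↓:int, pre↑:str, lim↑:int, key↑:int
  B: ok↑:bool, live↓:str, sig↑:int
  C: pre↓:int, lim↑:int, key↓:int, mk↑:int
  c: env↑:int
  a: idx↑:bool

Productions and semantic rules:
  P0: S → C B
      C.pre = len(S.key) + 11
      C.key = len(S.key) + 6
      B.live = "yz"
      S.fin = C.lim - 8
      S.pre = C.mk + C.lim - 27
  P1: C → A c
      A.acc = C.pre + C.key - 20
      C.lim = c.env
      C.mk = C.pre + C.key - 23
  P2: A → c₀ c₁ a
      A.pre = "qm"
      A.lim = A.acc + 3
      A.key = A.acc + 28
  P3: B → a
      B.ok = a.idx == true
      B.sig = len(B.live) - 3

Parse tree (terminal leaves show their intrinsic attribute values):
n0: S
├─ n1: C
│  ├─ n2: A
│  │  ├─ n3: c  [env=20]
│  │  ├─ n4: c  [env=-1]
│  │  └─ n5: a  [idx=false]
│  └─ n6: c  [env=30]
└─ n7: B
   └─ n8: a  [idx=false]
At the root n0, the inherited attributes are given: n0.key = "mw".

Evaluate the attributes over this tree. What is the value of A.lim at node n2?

1. n0.key = "mw"  [given at root]
2. n1.pre = 13  [len(S.key) + 11]
3. n1.key = 8  [len(S.key) + 6]
4. n2.acc = 1  [C.pre + C.key - 20]
5. n3.env = 20  [terminal]
6. n4.env = -1  [terminal]
7. n5.idx = false  [terminal]
8. n2.pre = "qm"  ["qm"]
9. n2.lim = 4  [A.acc + 3]
10. n2.key = 29  [A.acc + 28]
11. n6.env = 30  [terminal]
12. n1.lim = 30  [c.env]
13. n1.mk = -2  [C.pre + C.key - 23]
14. n7.live = "yz"  ["yz"]
15. n8.idx = false  [terminal]
16. n7.ok = false  [a.idx == true]
17. n7.sig = -1  [len(B.live) - 3]
18. n0.fin = 22  [C.lim - 8]
19. n0.pre = 1  [C.mk + C.lim - 27]

4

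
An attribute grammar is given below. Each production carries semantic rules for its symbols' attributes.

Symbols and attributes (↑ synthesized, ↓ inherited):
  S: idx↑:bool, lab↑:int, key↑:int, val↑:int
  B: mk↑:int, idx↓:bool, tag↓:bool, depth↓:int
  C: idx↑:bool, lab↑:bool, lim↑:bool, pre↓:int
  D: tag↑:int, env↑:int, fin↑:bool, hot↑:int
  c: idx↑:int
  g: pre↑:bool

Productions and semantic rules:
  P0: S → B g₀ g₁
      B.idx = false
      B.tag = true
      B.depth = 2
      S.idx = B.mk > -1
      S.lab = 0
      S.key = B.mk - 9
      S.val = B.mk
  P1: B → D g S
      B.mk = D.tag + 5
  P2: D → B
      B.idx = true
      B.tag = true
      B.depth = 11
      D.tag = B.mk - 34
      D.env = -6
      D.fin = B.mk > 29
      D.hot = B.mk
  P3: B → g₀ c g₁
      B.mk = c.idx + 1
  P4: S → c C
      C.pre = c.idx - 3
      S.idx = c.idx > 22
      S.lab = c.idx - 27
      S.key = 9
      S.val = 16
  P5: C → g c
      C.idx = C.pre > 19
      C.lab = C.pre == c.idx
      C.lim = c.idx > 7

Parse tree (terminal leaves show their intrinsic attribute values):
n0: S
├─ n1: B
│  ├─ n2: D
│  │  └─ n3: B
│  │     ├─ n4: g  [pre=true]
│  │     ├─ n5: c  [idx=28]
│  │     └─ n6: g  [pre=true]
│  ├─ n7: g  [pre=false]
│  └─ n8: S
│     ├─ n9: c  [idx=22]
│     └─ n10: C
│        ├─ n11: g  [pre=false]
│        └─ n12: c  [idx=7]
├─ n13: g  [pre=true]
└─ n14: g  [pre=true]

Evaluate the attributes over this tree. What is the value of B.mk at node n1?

1. n1.idx = false  [false]
2. n1.tag = true  [true]
3. n1.depth = 2  [2]
4. n3.idx = true  [true]
5. n3.tag = true  [true]
6. n3.depth = 11  [11]
7. n4.pre = true  [terminal]
8. n5.idx = 28  [terminal]
9. n6.pre = true  [terminal]
10. n3.mk = 29  [c.idx + 1]
11. n2.tag = -5  [B.mk - 34]
12. n2.env = -6  [-6]
13. n2.fin = false  [B.mk > 29]
14. n2.hot = 29  [B.mk]
15. n7.pre = false  [terminal]
16. n9.idx = 22  [terminal]
17. n10.pre = 19  [c.idx - 3]
18. n11.pre = false  [terminal]
19. n12.idx = 7  [terminal]
20. n10.idx = false  [C.pre > 19]
21. n10.lab = false  [C.pre == c.idx]
22. n10.lim = false  [c.idx > 7]
23. n8.idx = false  [c.idx > 22]
24. n8.lab = -5  [c.idx - 27]
25. n8.key = 9  [9]
26. n8.val = 16  [16]
27. n1.mk = 0  [D.tag + 5]
28. n13.pre = true  [terminal]
29. n14.pre = true  [terminal]
30. n0.idx = true  [B.mk > -1]
31. n0.lab = 0  [0]
32. n0.key = -9  [B.mk - 9]
33. n0.val = 0  [B.mk]

0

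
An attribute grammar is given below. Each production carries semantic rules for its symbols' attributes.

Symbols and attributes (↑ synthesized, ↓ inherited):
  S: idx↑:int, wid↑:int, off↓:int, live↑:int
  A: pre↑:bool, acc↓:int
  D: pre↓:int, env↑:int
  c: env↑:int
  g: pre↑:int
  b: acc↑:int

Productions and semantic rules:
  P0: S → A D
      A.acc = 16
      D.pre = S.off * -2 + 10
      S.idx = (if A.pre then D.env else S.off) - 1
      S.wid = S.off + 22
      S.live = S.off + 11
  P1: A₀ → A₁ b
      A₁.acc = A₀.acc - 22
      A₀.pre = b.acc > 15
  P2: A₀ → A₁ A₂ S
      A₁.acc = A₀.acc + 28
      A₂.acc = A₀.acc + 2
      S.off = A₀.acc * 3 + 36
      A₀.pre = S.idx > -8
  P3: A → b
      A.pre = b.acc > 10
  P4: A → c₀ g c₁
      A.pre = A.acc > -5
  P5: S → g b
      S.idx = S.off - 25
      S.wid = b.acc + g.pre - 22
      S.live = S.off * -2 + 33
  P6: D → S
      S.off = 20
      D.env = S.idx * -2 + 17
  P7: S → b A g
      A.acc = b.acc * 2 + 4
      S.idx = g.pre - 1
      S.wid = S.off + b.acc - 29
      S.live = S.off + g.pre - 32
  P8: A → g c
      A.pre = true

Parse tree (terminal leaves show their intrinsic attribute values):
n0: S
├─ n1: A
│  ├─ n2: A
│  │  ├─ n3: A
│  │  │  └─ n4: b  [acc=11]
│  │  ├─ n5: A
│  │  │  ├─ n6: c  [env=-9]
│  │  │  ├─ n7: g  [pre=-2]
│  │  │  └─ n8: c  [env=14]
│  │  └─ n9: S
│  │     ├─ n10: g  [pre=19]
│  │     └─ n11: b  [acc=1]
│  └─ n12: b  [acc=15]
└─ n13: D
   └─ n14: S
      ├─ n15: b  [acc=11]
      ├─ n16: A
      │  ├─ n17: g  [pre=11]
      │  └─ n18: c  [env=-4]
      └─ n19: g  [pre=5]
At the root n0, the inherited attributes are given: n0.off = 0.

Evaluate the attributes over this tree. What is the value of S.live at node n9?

-3

1. n0.off = 0  [given at root]
2. n1.acc = 16  [16]
3. n2.acc = -6  [A₀.acc - 22]
4. n3.acc = 22  [A₀.acc + 28]
5. n4.acc = 11  [terminal]
6. n3.pre = true  [b.acc > 10]
7. n5.acc = -4  [A₀.acc + 2]
8. n6.env = -9  [terminal]
9. n7.pre = -2  [terminal]
10. n8.env = 14  [terminal]
11. n5.pre = true  [A.acc > -5]
12. n9.off = 18  [A₀.acc * 3 + 36]
13. n10.pre = 19  [terminal]
14. n11.acc = 1  [terminal]
15. n9.idx = -7  [S.off - 25]
16. n9.wid = -2  [b.acc + g.pre - 22]
17. n9.live = -3  [S.off * -2 + 33]
18. n2.pre = true  [S.idx > -8]
19. n12.acc = 15  [terminal]
20. n1.pre = false  [b.acc > 15]
21. n13.pre = 10  [S.off * -2 + 10]
22. n14.off = 20  [20]
23. n15.acc = 11  [terminal]
24. n16.acc = 26  [b.acc * 2 + 4]
25. n17.pre = 11  [terminal]
26. n18.env = -4  [terminal]
27. n16.pre = true  [true]
28. n19.pre = 5  [terminal]
29. n14.idx = 4  [g.pre - 1]
30. n14.wid = 2  [S.off + b.acc - 29]
31. n14.live = -7  [S.off + g.pre - 32]
32. n13.env = 9  [S.idx * -2 + 17]
33. n0.idx = -1  [(if A.pre then D.env else S.off) - 1]
34. n0.wid = 22  [S.off + 22]
35. n0.live = 11  [S.off + 11]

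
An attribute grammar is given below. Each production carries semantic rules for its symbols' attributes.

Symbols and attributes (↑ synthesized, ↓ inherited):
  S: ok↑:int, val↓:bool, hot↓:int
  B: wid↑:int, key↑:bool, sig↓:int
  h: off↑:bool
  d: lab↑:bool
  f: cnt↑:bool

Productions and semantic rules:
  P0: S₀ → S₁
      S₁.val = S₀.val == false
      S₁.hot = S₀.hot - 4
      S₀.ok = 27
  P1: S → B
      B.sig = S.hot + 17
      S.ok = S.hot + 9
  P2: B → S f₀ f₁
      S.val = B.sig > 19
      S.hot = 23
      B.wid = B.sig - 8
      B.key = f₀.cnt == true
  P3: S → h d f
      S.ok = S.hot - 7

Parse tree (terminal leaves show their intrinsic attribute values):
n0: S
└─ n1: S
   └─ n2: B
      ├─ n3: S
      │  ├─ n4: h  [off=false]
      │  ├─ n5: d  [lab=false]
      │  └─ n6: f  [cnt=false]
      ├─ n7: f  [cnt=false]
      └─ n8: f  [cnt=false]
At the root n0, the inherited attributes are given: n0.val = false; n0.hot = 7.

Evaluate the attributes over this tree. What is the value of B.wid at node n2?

1. n0.val = false  [given at root]
2. n0.hot = 7  [given at root]
3. n1.val = true  [S₀.val == false]
4. n1.hot = 3  [S₀.hot - 4]
5. n2.sig = 20  [S.hot + 17]
6. n3.val = true  [B.sig > 19]
7. n3.hot = 23  [23]
8. n4.off = false  [terminal]
9. n5.lab = false  [terminal]
10. n6.cnt = false  [terminal]
11. n3.ok = 16  [S.hot - 7]
12. n7.cnt = false  [terminal]
13. n8.cnt = false  [terminal]
14. n2.wid = 12  [B.sig - 8]
15. n2.key = false  [f₀.cnt == true]
16. n1.ok = 12  [S.hot + 9]
17. n0.ok = 27  [27]

12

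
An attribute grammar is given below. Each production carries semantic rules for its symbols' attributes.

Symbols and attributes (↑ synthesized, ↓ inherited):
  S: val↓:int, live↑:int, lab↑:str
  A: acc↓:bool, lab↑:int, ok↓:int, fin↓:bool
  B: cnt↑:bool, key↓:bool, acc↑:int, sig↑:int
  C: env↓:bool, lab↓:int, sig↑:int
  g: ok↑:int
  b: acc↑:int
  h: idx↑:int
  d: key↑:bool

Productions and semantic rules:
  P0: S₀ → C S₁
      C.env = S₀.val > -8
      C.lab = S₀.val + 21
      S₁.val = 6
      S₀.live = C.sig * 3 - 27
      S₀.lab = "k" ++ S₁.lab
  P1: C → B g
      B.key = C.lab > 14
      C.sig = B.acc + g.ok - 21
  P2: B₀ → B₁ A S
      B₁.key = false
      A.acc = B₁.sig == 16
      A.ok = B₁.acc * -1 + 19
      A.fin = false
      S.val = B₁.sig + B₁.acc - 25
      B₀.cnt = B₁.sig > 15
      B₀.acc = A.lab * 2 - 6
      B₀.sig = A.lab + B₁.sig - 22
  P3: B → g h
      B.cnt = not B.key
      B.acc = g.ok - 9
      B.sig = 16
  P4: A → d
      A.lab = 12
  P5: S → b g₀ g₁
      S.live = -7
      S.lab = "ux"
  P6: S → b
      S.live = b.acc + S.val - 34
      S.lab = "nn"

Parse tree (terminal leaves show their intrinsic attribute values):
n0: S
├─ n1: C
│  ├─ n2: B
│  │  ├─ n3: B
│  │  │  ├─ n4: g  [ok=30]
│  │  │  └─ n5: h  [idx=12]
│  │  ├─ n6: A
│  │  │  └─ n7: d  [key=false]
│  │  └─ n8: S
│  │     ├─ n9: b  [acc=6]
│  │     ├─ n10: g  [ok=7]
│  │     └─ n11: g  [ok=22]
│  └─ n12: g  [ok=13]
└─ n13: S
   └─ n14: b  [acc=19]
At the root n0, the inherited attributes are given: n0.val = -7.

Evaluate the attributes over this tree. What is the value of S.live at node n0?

3

1. n0.val = -7  [given at root]
2. n1.env = true  [S₀.val > -8]
3. n1.lab = 14  [S₀.val + 21]
4. n2.key = false  [C.lab > 14]
5. n3.key = false  [false]
6. n4.ok = 30  [terminal]
7. n5.idx = 12  [terminal]
8. n3.cnt = true  [not B.key]
9. n3.acc = 21  [g.ok - 9]
10. n3.sig = 16  [16]
11. n6.acc = true  [B₁.sig == 16]
12. n6.ok = -2  [B₁.acc * -1 + 19]
13. n6.fin = false  [false]
14. n7.key = false  [terminal]
15. n6.lab = 12  [12]
16. n8.val = 12  [B₁.sig + B₁.acc - 25]
17. n9.acc = 6  [terminal]
18. n10.ok = 7  [terminal]
19. n11.ok = 22  [terminal]
20. n8.live = -7  [-7]
21. n8.lab = "ux"  ["ux"]
22. n2.cnt = true  [B₁.sig > 15]
23. n2.acc = 18  [A.lab * 2 - 6]
24. n2.sig = 6  [A.lab + B₁.sig - 22]
25. n12.ok = 13  [terminal]
26. n1.sig = 10  [B.acc + g.ok - 21]
27. n13.val = 6  [6]
28. n14.acc = 19  [terminal]
29. n13.live = -9  [b.acc + S.val - 34]
30. n13.lab = "nn"  ["nn"]
31. n0.live = 3  [C.sig * 3 - 27]
32. n0.lab = "knn"  ["k" ++ S₁.lab]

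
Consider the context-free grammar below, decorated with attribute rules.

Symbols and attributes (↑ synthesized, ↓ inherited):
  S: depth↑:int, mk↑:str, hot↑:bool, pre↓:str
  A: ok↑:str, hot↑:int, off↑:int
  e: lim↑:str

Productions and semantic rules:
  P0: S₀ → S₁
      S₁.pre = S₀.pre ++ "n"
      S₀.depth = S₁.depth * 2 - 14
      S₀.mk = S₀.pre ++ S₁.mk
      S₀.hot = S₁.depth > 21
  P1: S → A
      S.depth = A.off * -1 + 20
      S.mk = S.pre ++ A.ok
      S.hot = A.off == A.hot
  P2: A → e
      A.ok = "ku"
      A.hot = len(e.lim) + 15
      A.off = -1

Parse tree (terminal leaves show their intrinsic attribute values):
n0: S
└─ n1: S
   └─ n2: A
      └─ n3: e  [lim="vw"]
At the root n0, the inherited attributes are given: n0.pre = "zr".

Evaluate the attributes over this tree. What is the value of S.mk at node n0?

1. n0.pre = "zr"  [given at root]
2. n1.pre = "zrn"  [S₀.pre ++ "n"]
3. n3.lim = "vw"  [terminal]
4. n2.ok = "ku"  ["ku"]
5. n2.hot = 17  [len(e.lim) + 15]
6. n2.off = -1  [-1]
7. n1.depth = 21  [A.off * -1 + 20]
8. n1.mk = "zrnku"  [S.pre ++ A.ok]
9. n1.hot = false  [A.off == A.hot]
10. n0.depth = 28  [S₁.depth * 2 - 14]
11. n0.mk = "zrzrnku"  [S₀.pre ++ S₁.mk]
12. n0.hot = false  [S₁.depth > 21]

"zrzrnku"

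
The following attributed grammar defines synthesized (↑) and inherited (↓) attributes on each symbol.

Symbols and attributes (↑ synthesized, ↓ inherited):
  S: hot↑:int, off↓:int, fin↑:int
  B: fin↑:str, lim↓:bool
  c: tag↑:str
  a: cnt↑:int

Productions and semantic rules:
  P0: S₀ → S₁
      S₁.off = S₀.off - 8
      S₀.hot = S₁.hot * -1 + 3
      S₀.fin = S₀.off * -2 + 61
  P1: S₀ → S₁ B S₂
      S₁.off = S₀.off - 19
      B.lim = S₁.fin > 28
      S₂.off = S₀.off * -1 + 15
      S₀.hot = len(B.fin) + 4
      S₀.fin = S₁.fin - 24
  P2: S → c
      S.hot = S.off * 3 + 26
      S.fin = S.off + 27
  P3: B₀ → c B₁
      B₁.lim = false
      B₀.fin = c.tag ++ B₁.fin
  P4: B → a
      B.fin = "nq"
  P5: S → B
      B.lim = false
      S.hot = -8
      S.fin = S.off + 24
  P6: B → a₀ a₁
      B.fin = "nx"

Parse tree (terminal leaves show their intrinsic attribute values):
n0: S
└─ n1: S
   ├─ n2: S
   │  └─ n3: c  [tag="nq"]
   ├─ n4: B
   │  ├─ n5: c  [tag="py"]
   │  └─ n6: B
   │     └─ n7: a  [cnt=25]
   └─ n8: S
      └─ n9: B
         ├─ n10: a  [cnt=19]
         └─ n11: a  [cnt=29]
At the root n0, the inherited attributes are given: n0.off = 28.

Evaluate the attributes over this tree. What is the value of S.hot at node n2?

1. n0.off = 28  [given at root]
2. n1.off = 20  [S₀.off - 8]
3. n2.off = 1  [S₀.off - 19]
4. n3.tag = "nq"  [terminal]
5. n2.hot = 29  [S.off * 3 + 26]
6. n2.fin = 28  [S.off + 27]
7. n4.lim = false  [S₁.fin > 28]
8. n5.tag = "py"  [terminal]
9. n6.lim = false  [false]
10. n7.cnt = 25  [terminal]
11. n6.fin = "nq"  ["nq"]
12. n4.fin = "pynq"  [c.tag ++ B₁.fin]
13. n8.off = -5  [S₀.off * -1 + 15]
14. n9.lim = false  [false]
15. n10.cnt = 19  [terminal]
16. n11.cnt = 29  [terminal]
17. n9.fin = "nx"  ["nx"]
18. n8.hot = -8  [-8]
19. n8.fin = 19  [S.off + 24]
20. n1.hot = 8  [len(B.fin) + 4]
21. n1.fin = 4  [S₁.fin - 24]
22. n0.hot = -5  [S₁.hot * -1 + 3]
23. n0.fin = 5  [S₀.off * -2 + 61]

29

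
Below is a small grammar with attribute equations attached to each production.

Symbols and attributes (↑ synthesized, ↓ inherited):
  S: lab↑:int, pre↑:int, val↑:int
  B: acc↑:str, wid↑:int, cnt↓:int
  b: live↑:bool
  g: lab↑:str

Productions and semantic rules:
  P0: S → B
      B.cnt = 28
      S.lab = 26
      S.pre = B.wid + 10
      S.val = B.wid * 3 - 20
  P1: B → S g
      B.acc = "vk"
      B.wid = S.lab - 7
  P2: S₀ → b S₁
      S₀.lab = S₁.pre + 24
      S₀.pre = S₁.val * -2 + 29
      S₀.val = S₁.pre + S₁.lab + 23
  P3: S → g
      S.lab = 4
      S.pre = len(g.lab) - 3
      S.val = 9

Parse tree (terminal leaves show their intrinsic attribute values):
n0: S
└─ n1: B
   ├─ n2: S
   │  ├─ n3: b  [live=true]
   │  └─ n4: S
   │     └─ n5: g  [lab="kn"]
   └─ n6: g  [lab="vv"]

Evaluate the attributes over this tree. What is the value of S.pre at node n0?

1. n1.cnt = 28  [28]
2. n3.live = true  [terminal]
3. n5.lab = "kn"  [terminal]
4. n4.lab = 4  [4]
5. n4.pre = -1  [len(g.lab) - 3]
6. n4.val = 9  [9]
7. n2.lab = 23  [S₁.pre + 24]
8. n2.pre = 11  [S₁.val * -2 + 29]
9. n2.val = 26  [S₁.pre + S₁.lab + 23]
10. n6.lab = "vv"  [terminal]
11. n1.acc = "vk"  ["vk"]
12. n1.wid = 16  [S.lab - 7]
13. n0.lab = 26  [26]
14. n0.pre = 26  [B.wid + 10]
15. n0.val = 28  [B.wid * 3 - 20]

26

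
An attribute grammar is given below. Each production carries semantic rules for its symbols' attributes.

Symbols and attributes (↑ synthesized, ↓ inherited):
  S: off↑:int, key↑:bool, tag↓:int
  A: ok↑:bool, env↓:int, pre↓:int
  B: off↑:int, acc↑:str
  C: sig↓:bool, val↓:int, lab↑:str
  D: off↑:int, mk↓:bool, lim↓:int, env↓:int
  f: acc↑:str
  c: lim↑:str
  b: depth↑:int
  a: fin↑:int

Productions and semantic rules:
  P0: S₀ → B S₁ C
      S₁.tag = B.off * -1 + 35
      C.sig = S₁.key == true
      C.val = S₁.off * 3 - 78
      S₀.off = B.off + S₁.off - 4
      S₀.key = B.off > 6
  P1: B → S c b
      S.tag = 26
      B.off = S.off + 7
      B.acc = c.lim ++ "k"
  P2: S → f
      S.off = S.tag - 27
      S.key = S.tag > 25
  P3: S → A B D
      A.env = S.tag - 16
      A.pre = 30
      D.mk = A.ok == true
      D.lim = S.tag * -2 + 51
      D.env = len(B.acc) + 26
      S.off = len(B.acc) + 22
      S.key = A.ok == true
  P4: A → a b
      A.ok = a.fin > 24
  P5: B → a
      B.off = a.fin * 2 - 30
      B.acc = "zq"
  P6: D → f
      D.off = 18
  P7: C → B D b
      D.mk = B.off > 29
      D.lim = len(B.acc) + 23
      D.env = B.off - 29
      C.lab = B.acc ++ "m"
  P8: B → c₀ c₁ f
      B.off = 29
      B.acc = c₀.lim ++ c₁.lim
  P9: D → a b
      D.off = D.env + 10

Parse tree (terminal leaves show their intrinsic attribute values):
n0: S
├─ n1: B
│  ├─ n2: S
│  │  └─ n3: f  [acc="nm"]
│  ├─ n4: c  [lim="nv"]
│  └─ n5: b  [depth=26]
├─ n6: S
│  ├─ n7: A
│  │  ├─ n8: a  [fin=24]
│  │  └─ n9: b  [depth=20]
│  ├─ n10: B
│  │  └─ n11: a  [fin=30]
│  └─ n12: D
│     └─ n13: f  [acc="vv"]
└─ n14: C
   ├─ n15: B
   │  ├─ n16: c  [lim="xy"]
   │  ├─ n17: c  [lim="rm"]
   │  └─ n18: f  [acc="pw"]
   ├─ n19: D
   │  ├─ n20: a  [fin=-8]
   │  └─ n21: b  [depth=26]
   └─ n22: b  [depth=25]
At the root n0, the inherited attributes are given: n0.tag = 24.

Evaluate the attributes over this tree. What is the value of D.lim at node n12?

-7

1. n0.tag = 24  [given at root]
2. n2.tag = 26  [26]
3. n3.acc = "nm"  [terminal]
4. n2.off = -1  [S.tag - 27]
5. n2.key = true  [S.tag > 25]
6. n4.lim = "nv"  [terminal]
7. n5.depth = 26  [terminal]
8. n1.off = 6  [S.off + 7]
9. n1.acc = "nvk"  [c.lim ++ "k"]
10. n6.tag = 29  [B.off * -1 + 35]
11. n7.env = 13  [S.tag - 16]
12. n7.pre = 30  [30]
13. n8.fin = 24  [terminal]
14. n9.depth = 20  [terminal]
15. n7.ok = false  [a.fin > 24]
16. n11.fin = 30  [terminal]
17. n10.off = 30  [a.fin * 2 - 30]
18. n10.acc = "zq"  ["zq"]
19. n12.mk = false  [A.ok == true]
20. n12.lim = -7  [S.tag * -2 + 51]
21. n12.env = 28  [len(B.acc) + 26]
22. n13.acc = "vv"  [terminal]
23. n12.off = 18  [18]
24. n6.off = 24  [len(B.acc) + 22]
25. n6.key = false  [A.ok == true]
26. n14.sig = false  [S₁.key == true]
27. n14.val = -6  [S₁.off * 3 - 78]
28. n16.lim = "xy"  [terminal]
29. n17.lim = "rm"  [terminal]
30. n18.acc = "pw"  [terminal]
31. n15.off = 29  [29]
32. n15.acc = "xyrm"  [c₀.lim ++ c₁.lim]
33. n19.mk = false  [B.off > 29]
34. n19.lim = 27  [len(B.acc) + 23]
35. n19.env = 0  [B.off - 29]
36. n20.fin = -8  [terminal]
37. n21.depth = 26  [terminal]
38. n19.off = 10  [D.env + 10]
39. n22.depth = 25  [terminal]
40. n14.lab = "xyrmm"  [B.acc ++ "m"]
41. n0.off = 26  [B.off + S₁.off - 4]
42. n0.key = false  [B.off > 6]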